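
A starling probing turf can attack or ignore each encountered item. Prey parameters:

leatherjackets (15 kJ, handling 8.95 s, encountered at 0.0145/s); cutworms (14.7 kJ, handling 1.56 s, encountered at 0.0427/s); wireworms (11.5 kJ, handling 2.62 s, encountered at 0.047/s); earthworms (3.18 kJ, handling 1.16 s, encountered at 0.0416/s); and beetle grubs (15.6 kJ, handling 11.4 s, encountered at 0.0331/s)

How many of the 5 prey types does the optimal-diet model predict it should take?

5

Rank by E/h (kJ/s): cutworms 9.42, wireworms 4.39, earthworms 2.74, leatherjackets 1.68, beetle grubs 1.37. Include each in turn until the next type's E/h falls below the running intake rate.
Rate on top 1: 0.5885. wireworms: 4.39 > 0.5885 → include.
Rate on top 2: 0.9819. earthworms: 2.74 > 0.9819 → include.
Rate on top 3: 1.05. leatherjackets: 1.68 > 1.05 → include.
Rate on top 4: 1.11. beetle grubs: 1.37 > 1.11 → include.
Optimal diet: cutworms, wireworms, earthworms, leatherjackets, beetle grubs — 5 of 5 types.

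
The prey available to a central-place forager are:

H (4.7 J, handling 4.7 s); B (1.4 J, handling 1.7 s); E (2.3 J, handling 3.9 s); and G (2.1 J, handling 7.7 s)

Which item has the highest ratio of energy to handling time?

H

Profitability E/h (J/s): H = 4.7/4.7 = 1, B = 1.4/1.7 = 0.824, E = 2.3/3.9 = 0.59, G = 2.1/7.7 = 0.273.
Ranked: H > B > E > G.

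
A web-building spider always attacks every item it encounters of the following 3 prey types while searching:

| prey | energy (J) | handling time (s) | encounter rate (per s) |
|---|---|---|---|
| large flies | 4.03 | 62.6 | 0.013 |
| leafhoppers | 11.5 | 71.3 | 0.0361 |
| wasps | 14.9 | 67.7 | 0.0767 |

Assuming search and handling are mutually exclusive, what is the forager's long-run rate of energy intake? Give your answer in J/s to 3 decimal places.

Energy encountered per unit search time: 0.013×4.03 + 0.0361×11.5 + 0.0767×14.9 = 1.61 J/s.
Handling time per unit search time: 0.013×62.6 + 0.0361×71.3 + 0.0767×67.7 = 8.58.
Rate = 1.61/(1 + 8.58) = 0.1681 J/s.

0.168 J/s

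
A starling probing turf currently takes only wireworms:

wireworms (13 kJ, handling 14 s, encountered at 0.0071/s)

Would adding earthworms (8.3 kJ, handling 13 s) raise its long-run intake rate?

On wireworms alone, R = ΣλE/(1+Σλh) = 0.0923/1.099 = 0.08395 kJ/s.
Profitability of earthworms: 8.3/13 = 0.6385 kJ/s.
Since 0.6385 > R, including earthworms increases the long-run rate.

Yes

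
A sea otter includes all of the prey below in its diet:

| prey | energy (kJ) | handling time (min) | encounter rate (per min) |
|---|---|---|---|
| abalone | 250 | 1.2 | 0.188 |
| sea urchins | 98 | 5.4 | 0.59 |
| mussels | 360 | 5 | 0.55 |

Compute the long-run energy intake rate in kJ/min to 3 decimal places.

42.284 kJ/min

R = (0.188×250 + 0.59×98 + 0.55×360) / (1 + 0.188×1.2 + 0.59×5.4 + 0.55×5) = 302.8/7.162 = 42.28 kJ/min.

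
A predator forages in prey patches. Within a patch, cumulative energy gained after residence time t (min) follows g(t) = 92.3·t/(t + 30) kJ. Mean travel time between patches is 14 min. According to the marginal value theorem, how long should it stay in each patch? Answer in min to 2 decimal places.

20.49 min

Maximise g(t)/(T+t): set derivative to zero → g'(t)(T+t) = g(t).
g'(t) = 92.3·30/(t + 30)². Setting 92.3·30/(t+30)² = 92.3t/[(t+30)(14+t)] gives 30(14+t) = t(t+30), so t² = 30×14 = 420.
t* = √420 = 20.49 min.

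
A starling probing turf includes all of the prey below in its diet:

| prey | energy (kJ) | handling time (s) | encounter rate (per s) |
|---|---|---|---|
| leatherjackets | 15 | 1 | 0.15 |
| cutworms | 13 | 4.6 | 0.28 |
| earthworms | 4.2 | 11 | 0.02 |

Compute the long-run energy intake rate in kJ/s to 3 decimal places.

2.248 kJ/s

R = Σλ_iE_i / (1 + Σλ_ih_i)
Numerator: 0.15×15 + 0.28×13 + 0.02×4.2 = 5.974
Denominator: 1 + 0.15×1 + 0.28×4.6 + 0.02×11 = 2.658
R = 5.974/2.658 = 2.248 kJ/s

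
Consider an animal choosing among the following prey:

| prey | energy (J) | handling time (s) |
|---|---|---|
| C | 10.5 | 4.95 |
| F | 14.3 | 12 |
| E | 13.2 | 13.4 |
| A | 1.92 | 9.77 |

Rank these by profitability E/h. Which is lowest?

Profitability E/h (J/s): C = 10.5/4.95 = 2.12, F = 14.3/12 = 1.19, E = 13.2/13.4 = 0.985, A = 1.92/9.77 = 0.197.
Ranked: C > F > E > A.

A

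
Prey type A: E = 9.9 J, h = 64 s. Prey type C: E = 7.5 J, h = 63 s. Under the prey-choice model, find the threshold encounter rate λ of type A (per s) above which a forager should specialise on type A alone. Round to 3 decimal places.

The zero-one rule: include type C iff E₂/h₂ > λE₁/(1+λh₁). Equality gives the switch point.
λE₁h₂ = E₂ + λE₂h₁ ⇒ λ = E₂/(E₁h₂ − E₂h₁) = 7.5/(623.7 − 480) = 0.05219 per s.

0.052 per s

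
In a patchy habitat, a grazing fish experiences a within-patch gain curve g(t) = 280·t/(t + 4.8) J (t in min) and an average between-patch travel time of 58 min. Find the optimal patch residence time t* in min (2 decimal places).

16.69 min

By the marginal value theorem, leave when the instantaneous gain rate g'(t) equals the habitat-wide average g(t)/(T + t).
g'(t) = 280·4.8/(t + 4.8)². Setting 280·4.8/(t+4.8)² = 280t/[(t+4.8)(58+t)] gives 4.8(58+t) = t(t+4.8), so t² = 4.8×58 = 278.4.
t* = √278.4 = 16.69 min.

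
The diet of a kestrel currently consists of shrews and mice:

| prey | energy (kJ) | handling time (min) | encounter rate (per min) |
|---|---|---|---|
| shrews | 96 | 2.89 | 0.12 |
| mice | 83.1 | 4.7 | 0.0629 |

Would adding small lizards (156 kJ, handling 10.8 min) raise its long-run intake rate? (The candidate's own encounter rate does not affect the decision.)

Current rate: (0.12×96 + 0.0629×83.1)/(1 + 0.12×2.89 + 0.0629×4.7) = 10.2 kJ/min.
small lizards: E/h = 156/10.8 = 14.44 kJ/min.
14.44 > 10.2, so adding small lizards raises the average — include it.

Yes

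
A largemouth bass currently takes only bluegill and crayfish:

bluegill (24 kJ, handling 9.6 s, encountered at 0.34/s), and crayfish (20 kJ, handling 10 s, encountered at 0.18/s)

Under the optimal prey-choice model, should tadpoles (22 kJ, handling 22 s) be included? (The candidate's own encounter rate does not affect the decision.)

On bluegill and crayfish alone, R = ΣλE/(1+Σλh) = 11.76/6.064 = 1.939 kJ/s.
tadpoles: E/h = 22/22 = 1 kJ/s.
1 < 1.939, so adding tadpoles would lower the average — exclude it.

No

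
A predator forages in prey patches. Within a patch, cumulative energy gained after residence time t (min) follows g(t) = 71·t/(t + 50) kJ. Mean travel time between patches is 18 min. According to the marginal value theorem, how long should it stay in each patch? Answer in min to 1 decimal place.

30.0 min

Maximise g(t)/(T+t): set derivative to zero → g'(t)(T+t) = g(t).
g'(t) = 71·50/(t + 50)². Setting 71·50/(t+50)² = 71t/[(t+50)(18+t)] gives 50(18+t) = t(t+50), so t² = 50×18 = 900.
t* = √900 = 30 min.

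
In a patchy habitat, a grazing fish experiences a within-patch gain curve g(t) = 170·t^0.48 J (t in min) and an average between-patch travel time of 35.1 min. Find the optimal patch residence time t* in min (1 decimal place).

32.4 min

Maximise g(t)/(T+t): set derivative to zero → g'(t)(T+t) = g(t).
g'(t) = 0.48·170·t^-0.52. Setting 0.48·170·t^-0.52 = 170·t^0.48/(35.1+t) gives 0.48(35.1+t) = t, so 0.52·t = 0.48×35.1.
t* = 0.48×35.1/0.52 = 32.4 min.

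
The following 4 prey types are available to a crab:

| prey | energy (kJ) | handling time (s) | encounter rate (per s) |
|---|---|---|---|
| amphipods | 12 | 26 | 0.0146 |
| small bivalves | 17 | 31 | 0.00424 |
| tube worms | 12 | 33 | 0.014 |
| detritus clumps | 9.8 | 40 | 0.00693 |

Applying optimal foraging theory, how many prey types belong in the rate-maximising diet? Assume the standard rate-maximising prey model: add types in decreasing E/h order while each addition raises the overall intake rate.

Rank by E/h (kJ/s): small bivalves 0.548, amphipods 0.462, tube worms 0.364, detritus clumps 0.245. Include each in turn until the next type's E/h falls below the running intake rate.
Rate on top 1: 0.06371. amphipods: 0.462 > 0.06371 → include.
Rate on top 2: 0.1636. tube worms: 0.364 > 0.1636 → include.
Rate on top 3: 0.2105. detritus clumps: 0.245 > 0.2105 → include.
Optimal diet: small bivalves, amphipods, tube worms, detritus clumps — 4 of 4 types.

4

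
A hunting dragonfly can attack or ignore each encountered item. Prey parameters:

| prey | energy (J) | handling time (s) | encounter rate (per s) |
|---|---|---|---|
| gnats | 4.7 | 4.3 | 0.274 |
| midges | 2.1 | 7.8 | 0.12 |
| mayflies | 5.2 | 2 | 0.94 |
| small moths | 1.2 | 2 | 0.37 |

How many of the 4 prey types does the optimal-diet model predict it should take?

E/h in descending order: mayflies 2.6, gnats 1.09, small moths 0.6, midges 0.269 J/s. The optimal diet is the largest prefix of this list for which every included type satisfies E_i/h_i > R on the types above it.
Rate on top 1: 1.697. gnats: 1.09 < 1.697 → exclude; stop.
Optimal diet: mayflies — 1 of 4 types.

1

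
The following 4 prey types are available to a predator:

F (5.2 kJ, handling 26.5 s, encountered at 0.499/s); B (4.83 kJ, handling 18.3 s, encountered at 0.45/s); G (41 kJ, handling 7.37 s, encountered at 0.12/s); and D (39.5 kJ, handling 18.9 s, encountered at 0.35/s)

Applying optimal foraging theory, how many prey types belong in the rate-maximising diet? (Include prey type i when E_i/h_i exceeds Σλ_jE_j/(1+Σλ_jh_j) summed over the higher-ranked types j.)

1

Profitabilities (E/h, kJ/s): G 5.56, D 2.09, B 0.264, F 0.196. Add prey in this order while the next type's profitability exceeds the intake rate on those already taken.
Rate on top 1: 2.611. D: 2.09 < 2.611 → exclude; stop.
Optimal diet: G — 1 of 4 types.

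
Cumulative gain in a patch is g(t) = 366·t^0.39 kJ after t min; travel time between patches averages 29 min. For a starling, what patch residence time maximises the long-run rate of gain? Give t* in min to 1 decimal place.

18.5 min

Maximise g(t)/(T+t): set derivative to zero → g'(t)(T+t) = g(t).
g'(t) = 0.39·366·t^-0.61. Setting 0.39·366·t^-0.61 = 366·t^0.39/(29+t) gives 0.39(29+t) = t, so 0.61·t = 0.39×29.
t* = 0.39×29/0.61 = 18.54 min.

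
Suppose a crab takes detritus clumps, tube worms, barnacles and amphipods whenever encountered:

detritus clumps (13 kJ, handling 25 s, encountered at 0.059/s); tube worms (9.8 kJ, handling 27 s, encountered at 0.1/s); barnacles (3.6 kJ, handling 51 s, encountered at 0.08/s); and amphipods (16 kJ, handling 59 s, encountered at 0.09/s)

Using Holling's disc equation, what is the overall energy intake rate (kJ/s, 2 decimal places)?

0.24 kJ/s

Energy encountered per unit search time: 0.059×13 + 0.1×9.8 + 0.08×3.6 + 0.09×16 = 3.475 kJ/s.
Handling time per unit search time: 0.059×25 + 0.1×27 + 0.08×51 + 0.09×59 = 13.56.
Rate = 3.475/(1 + 13.56) = 0.2386 kJ/s.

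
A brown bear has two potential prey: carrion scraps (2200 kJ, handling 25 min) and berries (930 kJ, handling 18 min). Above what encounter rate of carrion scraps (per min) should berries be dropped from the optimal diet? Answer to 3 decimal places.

0.057 per min

Drop berries once their profitability E₂/h₂ falls below the rate achievable on carrion scraps alone: E₂/h₂ = λE₁/(1 + λh₁).
Solve for λ: λE₁h₂ = E₂(1 + λh₁) → λ(E₁h₂ − E₂h₁) = E₂ → λ = E₂/(E₁h₂ − E₂h₁).
λ = 930/(2200×18 − 930×25) = 930/1.635e+04 = 0.05688 per min.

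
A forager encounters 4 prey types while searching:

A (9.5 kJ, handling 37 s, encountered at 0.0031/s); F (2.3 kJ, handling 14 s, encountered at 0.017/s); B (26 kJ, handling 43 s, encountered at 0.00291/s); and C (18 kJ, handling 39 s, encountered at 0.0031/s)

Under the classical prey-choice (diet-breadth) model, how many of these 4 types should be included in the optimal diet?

4

Rank by E/h (kJ/s): B 0.605, C 0.462, A 0.257, F 0.164. Include each in turn until the next type's E/h falls below the running intake rate.
Rate on top 1: 0.06725. C: 0.462 > 0.06725 → include.
Rate on top 2: 0.1055. A: 0.257 > 0.1055 → include.
Rate on top 3: 0.1183. F: 0.164 > 0.1183 → include.
Optimal diet: B, C, A, F — 4 of 4 types.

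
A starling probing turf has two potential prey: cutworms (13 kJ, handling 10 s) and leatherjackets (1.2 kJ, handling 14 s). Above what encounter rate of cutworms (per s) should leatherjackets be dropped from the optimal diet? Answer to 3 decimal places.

At the threshold, the rate on cutworms alone equals the profitability of leatherjackets: λ·13/(1 + λ·10) = 1.2/14 = 0.08571.
Rearranging, λ(13 − 0.08571×10) = 0.08571, so λ = 0.08571/12.14 = 0.007059 per s.

0.007 per s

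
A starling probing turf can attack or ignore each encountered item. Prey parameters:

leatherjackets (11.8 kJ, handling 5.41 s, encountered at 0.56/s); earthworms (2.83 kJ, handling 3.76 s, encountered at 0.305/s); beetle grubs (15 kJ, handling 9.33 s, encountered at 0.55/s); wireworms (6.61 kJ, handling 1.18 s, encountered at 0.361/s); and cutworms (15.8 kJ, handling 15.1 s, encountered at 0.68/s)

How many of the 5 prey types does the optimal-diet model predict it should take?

E/h in descending order: wireworms 5.6, leatherjackets 2.18, beetle grubs 1.61, cutworms 1.05, earthworms 0.753 kJ/s. The optimal diet is the largest prefix of this list for which every included type satisfies E_i/h_i > R on the types above it.
Rate on top 1: 1.673. leatherjackets: 2.18 > 1.673 → include.
Rate on top 2: 2.019. beetle grubs: 1.61 < 2.019 → exclude; stop.
Optimal diet: wireworms, leatherjackets — 2 of 5 types.

2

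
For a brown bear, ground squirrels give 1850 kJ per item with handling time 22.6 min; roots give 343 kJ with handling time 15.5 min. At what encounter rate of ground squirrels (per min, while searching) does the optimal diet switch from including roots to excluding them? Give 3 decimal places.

0.016 per min

Drop roots once their profitability E₂/h₂ falls below the rate achievable on ground squirrels alone: E₂/h₂ = λE₁/(1 + λh₁).
Solve for λ: λE₁h₂ = E₂(1 + λh₁) → λ(E₁h₂ − E₂h₁) = E₂ → λ = E₂/(E₁h₂ − E₂h₁).
λ = 343/(1850×15.5 − 343×22.6) = 343/2.092e+04 = 0.01639 per min.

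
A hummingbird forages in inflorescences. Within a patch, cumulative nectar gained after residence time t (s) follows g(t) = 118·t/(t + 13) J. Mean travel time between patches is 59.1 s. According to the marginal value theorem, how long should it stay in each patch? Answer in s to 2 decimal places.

27.72 s

By the marginal value theorem, leave when the instantaneous gain rate g'(t) equals the habitat-wide average g(t)/(T + t).
g'(t) = 118·13/(t + 13)². Setting 118·13/(t+13)² = 118t/[(t+13)(59.1+t)] gives 13(59.1+t) = t(t+13), so t² = 13×59.1 = 768.3.
t* = √768.3 = 27.72 s.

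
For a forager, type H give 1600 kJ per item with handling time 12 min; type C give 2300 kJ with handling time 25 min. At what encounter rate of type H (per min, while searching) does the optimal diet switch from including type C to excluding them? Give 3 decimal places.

At the threshold, the rate on type H alone equals the profitability of type C: λ·1600/(1 + λ·12) = 2300/25 = 92.
Rearranging, λ(1600 − 92×12) = 92, so λ = 92/496 = 0.1855 per min.

0.185 per min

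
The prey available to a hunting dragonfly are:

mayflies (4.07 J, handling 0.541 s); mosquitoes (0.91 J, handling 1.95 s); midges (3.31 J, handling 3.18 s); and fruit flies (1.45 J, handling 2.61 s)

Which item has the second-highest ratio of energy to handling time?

In descending order of E/h:
mayflies: 4.07/0.541 = 7.52 J/s
midges: 3.31/3.18 = 1.04 J/s
fruit flies: 1.45/2.61 = 0.556 J/s
mosquitoes: 0.91/1.95 = 0.467 J/s

midges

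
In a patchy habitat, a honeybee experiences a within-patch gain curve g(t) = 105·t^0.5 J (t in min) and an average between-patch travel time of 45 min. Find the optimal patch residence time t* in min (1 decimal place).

Optimal t* satisfies g'(t*) = g(t*)/(T + t*).
g'(t) = 0.5·105·t^-0.5. Setting 0.5·105·t^-0.5 = 105·t^0.5/(45+t) gives 0.5(45+t) = t, so 0.50·t = 0.5×45.
t* = 0.5×45/0.50 = 45 min.

45.0 min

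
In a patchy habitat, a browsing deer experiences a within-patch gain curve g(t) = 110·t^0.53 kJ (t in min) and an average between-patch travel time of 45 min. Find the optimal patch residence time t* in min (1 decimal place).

By the marginal value theorem, leave when the instantaneous gain rate g'(t) equals the habitat-wide average g(t)/(T + t).
g'(t) = 0.53·110·t^-0.47. Setting 0.53·110·t^-0.47 = 110·t^0.53/(45+t) gives 0.53(45+t) = t, so 0.47·t = 0.53×45.
t* = 0.53×45/0.47 = 50.74 min.

50.7 min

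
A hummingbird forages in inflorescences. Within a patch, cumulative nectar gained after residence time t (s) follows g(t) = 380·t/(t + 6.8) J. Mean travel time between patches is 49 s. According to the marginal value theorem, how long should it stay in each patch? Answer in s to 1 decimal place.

18.3 s

Maximise g(t)/(T+t): set derivative to zero → g'(t)(T+t) = g(t).
g'(t) = 380·6.8/(t + 6.8)². Setting 380·6.8/(t+6.8)² = 380t/[(t+6.8)(49+t)] gives 6.8(49+t) = t(t+6.8), so t² = 6.8×49 = 333.2.
t* = √333.2 = 18.25 s.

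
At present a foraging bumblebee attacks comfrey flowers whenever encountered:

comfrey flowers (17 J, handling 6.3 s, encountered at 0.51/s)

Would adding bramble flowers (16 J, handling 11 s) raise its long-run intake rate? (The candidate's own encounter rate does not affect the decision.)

No

Current rate: (0.51×17)/(1 + 0.51×6.3) = 2.058 J/s.
Profitability of bramble flowers: 16/11 = 1.455 J/s.
1.455 < 2.058, so adding bramble flowers would lower the average — exclude it.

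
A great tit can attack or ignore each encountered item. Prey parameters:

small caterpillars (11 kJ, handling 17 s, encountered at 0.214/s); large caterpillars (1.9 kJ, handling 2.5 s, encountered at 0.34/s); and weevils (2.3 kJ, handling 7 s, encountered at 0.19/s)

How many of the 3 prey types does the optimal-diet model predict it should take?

Profitabilities (E/h, kJ/s): large caterpillars 0.76, small caterpillars 0.647, weevils 0.329. Add prey in this order while the next type's profitability exceeds the intake rate on those already taken.
Rate on top 1: 0.3492. small caterpillars: 0.647 > 0.3492 → include.
Rate on top 2: 0.5466. weevils: 0.329 < 0.5466 → exclude; stop.
Optimal diet: large caterpillars, small caterpillars — 2 of 3 types.

2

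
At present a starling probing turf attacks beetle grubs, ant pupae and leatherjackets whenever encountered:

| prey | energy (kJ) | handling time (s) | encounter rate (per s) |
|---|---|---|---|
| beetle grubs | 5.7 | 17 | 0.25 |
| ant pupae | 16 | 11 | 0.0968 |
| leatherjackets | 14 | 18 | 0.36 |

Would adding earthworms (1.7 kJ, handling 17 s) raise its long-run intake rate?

No

On beetle grubs, ant pupae and leatherjackets alone, R = ΣλE/(1+Σλh) = 8.014/12.79 = 0.6263 kJ/s.
Profitability of earthworms: 1.7/17 = 0.1 kJ/s.
Since 0.1 < R, time spent handling earthworms is better spent searching.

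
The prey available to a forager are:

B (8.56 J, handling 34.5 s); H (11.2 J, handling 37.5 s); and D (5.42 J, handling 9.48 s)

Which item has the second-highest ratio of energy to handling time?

In descending order of E/h:
D: 5.42/9.48 = 0.572 J/s
H: 11.2/37.5 = 0.299 J/s
B: 8.56/34.5 = 0.248 J/s

H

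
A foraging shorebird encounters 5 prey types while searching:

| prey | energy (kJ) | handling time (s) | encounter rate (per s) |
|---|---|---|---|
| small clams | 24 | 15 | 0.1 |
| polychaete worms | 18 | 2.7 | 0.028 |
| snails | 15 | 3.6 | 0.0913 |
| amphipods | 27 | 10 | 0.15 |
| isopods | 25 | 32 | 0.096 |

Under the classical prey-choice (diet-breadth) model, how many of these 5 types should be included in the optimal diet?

3

E/h in descending order: polychaete worms 6.67, snails 4.17, amphipods 2.7, small clams 1.6, isopods 0.781 kJ/s. The optimal diet is the largest prefix of this list for which every included type satisfies E_i/h_i > R on the types above it.
Rate on top 1: 0.4686. snails: 4.17 > 0.4686 → include.
Rate on top 2: 1.334. amphipods: 2.7 > 1.334 → include.
Rate on top 3: 2.04. small clams: 1.6 < 2.04 → exclude; stop.
Optimal diet: polychaete worms, snails, amphipods — 3 of 5 types.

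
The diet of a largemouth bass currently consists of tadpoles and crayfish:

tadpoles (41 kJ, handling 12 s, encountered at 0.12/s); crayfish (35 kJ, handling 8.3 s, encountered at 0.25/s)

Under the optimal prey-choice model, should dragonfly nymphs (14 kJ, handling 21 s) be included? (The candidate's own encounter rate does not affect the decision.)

Intake rate on the current diet: R = (0.12×41 + 0.25×35) / (1 + 0.12×12 + 0.25×8.3) = 13.67/4.515 = 3.028 kJ/s.
dragonfly nymphs: E/h = 14/21 = 0.6667 kJ/s.
Since 0.6667 < R, time spent handling dragonfly nymphs is better spent searching.

No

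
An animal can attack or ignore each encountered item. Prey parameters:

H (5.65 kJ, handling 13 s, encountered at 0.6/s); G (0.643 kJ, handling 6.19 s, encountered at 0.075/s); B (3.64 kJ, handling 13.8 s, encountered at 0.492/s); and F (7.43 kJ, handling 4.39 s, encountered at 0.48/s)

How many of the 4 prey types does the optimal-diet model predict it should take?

1

E/h in descending order: F 1.69, H 0.435, B 0.264, G 0.104 kJ/s. The optimal diet is the largest prefix of this list for which every included type satisfies E_i/h_i > R on the types above it.
Rate on top 1: 1.148. H: 0.435 < 1.148 → exclude; stop.
Optimal diet: F — 1 of 4 types.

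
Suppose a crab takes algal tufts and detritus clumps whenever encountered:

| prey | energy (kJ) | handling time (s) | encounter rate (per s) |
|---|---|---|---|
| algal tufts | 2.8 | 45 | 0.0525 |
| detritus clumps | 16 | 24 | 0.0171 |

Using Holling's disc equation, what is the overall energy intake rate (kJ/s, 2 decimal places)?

R = Σλ_iE_i / (1 + Σλ_ih_i)
Numerator: 0.0525×2.8 + 0.0171×16 = 0.4206
Denominator: 1 + 0.0525×45 + 0.0171×24 = 3.773
R = 0.4206/3.773 = 0.1115 kJ/s

0.11 kJ/s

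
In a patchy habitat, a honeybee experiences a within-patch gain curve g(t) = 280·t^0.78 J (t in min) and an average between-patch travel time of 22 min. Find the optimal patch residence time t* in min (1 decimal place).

78.0 min

By the marginal value theorem, leave when the instantaneous gain rate g'(t) equals the habitat-wide average g(t)/(T + t).
g'(t) = 0.78·280·t^-0.22. Setting 0.78·280·t^-0.22 = 280·t^0.78/(22+t) gives 0.78(22+t) = t, so 0.22·t = 0.78×22.
t* = 0.78×22/0.22 = 78 min.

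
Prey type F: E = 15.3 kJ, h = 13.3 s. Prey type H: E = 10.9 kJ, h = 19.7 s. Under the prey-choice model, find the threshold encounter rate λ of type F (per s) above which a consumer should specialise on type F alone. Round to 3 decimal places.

At the threshold, the rate on type F alone equals the profitability of type H: λ·15.3/(1 + λ·13.3) = 10.9/19.7 = 0.5533.
Rearranging, λ(15.3 − 0.5533×13.3) = 0.5533, so λ = 0.5533/7.941 = 0.06968 per s.

0.070 per s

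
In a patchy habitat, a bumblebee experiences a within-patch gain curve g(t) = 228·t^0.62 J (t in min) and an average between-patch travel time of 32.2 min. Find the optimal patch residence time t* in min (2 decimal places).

52.54 min

Optimal t* satisfies g'(t*) = g(t*)/(T + t*).
g'(t) = 0.62·228·t^-0.38. Setting 0.62·228·t^-0.38 = 228·t^0.62/(32.2+t) gives 0.62(32.2+t) = t, so 0.38·t = 0.62×32.2.
t* = 0.62×32.2/0.38 = 52.54 min.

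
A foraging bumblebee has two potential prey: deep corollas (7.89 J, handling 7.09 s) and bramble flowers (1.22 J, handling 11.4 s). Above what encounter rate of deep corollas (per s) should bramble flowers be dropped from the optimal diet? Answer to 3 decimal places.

Drop bramble flowers once their profitability E₂/h₂ falls below the rate achievable on deep corollas alone: E₂/h₂ = λE₁/(1 + λh₁).
Solve for λ: λE₁h₂ = E₂(1 + λh₁) → λ(E₁h₂ − E₂h₁) = E₂ → λ = E₂/(E₁h₂ − E₂h₁).
λ = 1.22/(7.89×11.4 − 1.22×7.09) = 1.22/81.3 = 0.01501 per s.

0.015 per s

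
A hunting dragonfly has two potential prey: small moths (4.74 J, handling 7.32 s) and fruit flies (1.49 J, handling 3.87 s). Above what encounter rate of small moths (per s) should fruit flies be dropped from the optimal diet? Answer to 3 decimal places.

The zero-one rule: include fruit flies iff E₂/h₂ > λE₁/(1+λh₁). Equality gives the switch point.
λE₁h₂ = E₂ + λE₂h₁ ⇒ λ = E₂/(E₁h₂ − E₂h₁) = 1.49/(18.34 − 10.91) = 0.2003 per s.

0.200 per s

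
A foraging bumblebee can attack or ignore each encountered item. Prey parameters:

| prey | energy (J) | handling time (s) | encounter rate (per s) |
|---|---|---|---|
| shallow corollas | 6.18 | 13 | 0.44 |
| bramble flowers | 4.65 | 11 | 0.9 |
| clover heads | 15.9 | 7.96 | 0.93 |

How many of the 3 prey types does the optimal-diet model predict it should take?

E/h in descending order: clover heads 2, shallow corollas 0.475, bramble flowers 0.423 J/s. The optimal diet is the largest prefix of this list for which every included type satisfies E_i/h_i > R on the types above it.
Rate on top 1: 1.76. shallow corollas: 0.475 < 1.76 → exclude; stop.
Optimal diet: clover heads — 1 of 3 types.

1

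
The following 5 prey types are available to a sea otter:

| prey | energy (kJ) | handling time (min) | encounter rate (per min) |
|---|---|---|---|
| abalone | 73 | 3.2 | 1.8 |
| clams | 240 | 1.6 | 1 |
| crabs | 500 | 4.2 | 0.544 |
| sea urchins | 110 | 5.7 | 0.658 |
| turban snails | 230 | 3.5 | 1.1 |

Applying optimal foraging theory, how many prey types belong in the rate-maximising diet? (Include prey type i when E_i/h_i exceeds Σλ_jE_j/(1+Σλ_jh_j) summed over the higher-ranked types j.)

2

Profitabilities (E/h, kJ/min): clams 150, crabs 119, turban snails 65.7, abalone 22.8, sea urchins 19.3. Add prey in this order while the next type's profitability exceeds the intake rate on those already taken.
Rate on top 1: 92.31. crabs: 119 > 92.31 → include.
Rate on top 2: 104.8. turban snails: 65.7 < 104.8 → exclude; stop.
Optimal diet: clams, crabs — 2 of 5 types.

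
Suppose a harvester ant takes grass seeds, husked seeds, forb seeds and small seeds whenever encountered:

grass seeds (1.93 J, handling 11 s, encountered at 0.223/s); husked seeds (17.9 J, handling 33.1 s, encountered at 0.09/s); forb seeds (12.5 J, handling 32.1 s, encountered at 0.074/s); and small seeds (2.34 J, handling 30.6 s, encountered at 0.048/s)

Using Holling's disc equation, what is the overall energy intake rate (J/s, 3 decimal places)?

R = Σλ_iE_i / (1 + Σλ_ih_i)
Numerator: 0.223×1.93 + 0.09×17.9 + 0.074×12.5 + 0.048×2.34 = 3.079
Denominator: 1 + 0.223×11 + 0.09×33.1 + 0.074×32.1 + 0.048×30.6 = 10.28
R = 3.079/10.28 = 0.2996 J/s

0.300 J/s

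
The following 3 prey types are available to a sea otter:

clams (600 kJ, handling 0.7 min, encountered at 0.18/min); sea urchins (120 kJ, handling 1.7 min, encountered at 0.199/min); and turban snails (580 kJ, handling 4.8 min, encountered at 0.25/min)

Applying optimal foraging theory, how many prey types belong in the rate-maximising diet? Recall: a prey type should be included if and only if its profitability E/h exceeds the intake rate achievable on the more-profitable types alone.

2

Profitabilities (E/h, kJ/min): clams 857, turban snails 121, sea urchins 70.6. Add prey in this order while the next type's profitability exceeds the intake rate on those already taken.
Rate on top 1: 95.91. turban snails: 121 > 95.91 → include.
Rate on top 2: 108.8. sea urchins: 70.6 < 108.8 → exclude; stop.
Optimal diet: clams, turban snails — 2 of 3 types.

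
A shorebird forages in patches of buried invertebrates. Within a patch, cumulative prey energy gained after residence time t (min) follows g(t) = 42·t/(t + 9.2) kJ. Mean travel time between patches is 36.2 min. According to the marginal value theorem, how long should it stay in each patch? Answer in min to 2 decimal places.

Optimal t* satisfies g'(t*) = g(t*)/(T + t*).
g'(t) = 42·9.2/(t + 9.2)². Setting 42·9.2/(t+9.2)² = 42t/[(t+9.2)(36.2+t)] gives 9.2(36.2+t) = t(t+9.2), so t² = 9.2×36.2 = 333.
t* = √333 = 18.25 min.

18.25 min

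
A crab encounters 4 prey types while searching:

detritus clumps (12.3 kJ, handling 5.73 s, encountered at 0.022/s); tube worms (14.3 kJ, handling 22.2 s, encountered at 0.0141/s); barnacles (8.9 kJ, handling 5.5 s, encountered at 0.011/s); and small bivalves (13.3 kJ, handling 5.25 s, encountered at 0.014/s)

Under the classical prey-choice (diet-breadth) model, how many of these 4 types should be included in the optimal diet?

4

Rank by E/h (kJ/s): small bivalves 2.53, detritus clumps 2.15, barnacles 1.62, tube worms 0.644. Include each in turn until the next type's E/h falls below the running intake rate.
Rate on top 1: 0.1735. detritus clumps: 2.15 > 0.1735 → include.
Rate on top 2: 0.3808. barnacles: 1.62 > 0.3808 → include.
Rate on top 3: 0.4402. tube worms: 0.644 > 0.4402 → include.
Optimal diet: small bivalves, detritus clumps, barnacles, tube worms — 4 of 4 types.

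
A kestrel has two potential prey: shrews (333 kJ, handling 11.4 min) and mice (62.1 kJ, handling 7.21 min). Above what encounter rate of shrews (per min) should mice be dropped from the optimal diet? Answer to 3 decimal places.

Drop mice once their profitability E₂/h₂ falls below the rate achievable on shrews alone: E₂/h₂ = λE₁/(1 + λh₁).
Solve for λ: λE₁h₂ = E₂(1 + λh₁) → λ(E₁h₂ − E₂h₁) = E₂ → λ = E₂/(E₁h₂ − E₂h₁).
λ = 62.1/(333×7.21 − 62.1×11.4) = 62.1/1693 = 0.03668 per min.

0.037 per min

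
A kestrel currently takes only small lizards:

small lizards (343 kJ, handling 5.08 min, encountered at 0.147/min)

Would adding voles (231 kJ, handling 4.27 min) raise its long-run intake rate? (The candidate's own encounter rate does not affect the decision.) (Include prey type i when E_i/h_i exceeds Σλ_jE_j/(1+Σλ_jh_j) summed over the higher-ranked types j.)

Yes

Intake rate on the current diet: R = (0.147×343) / (1 + 0.147×5.08) = 50.42/1.747 = 28.87 kJ/min.
voles: E/h = 231/4.27 = 54.1 kJ/min.
54.1 > 28.87, so adding voles raises the average — include it.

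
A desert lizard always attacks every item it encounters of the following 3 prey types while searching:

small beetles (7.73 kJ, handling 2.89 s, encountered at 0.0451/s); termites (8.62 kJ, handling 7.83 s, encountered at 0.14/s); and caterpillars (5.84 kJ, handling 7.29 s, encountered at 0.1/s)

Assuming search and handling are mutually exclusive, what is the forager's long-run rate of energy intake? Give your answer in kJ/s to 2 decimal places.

0.72 kJ/s

Energy encountered per unit search time: 0.0451×7.73 + 0.14×8.62 + 0.1×5.84 = 2.139 kJ/s.
Handling time per unit search time: 0.0451×2.89 + 0.14×7.83 + 0.1×7.29 = 1.956.
Rate = 2.139/(1 + 1.956) = 0.7239 kJ/s.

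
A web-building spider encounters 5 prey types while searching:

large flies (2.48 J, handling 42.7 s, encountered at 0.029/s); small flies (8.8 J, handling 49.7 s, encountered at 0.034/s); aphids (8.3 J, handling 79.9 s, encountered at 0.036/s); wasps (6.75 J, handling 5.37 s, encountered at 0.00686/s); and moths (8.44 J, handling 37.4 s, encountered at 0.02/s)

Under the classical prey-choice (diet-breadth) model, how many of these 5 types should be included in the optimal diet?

3

Profitabilities (E/h, J/s): wasps 1.26, moths 0.226, small flies 0.177, aphids 0.104, large flies 0.0581. Add prey in this order while the next type's profitability exceeds the intake rate on those already taken.
Rate on top 1: 0.04466. moths: 0.226 > 0.04466 → include.
Rate on top 2: 0.1205. small flies: 0.177 > 0.1205 → include.
Rate on top 3: 0.148. aphids: 0.104 < 0.148 → exclude; stop.
Optimal diet: wasps, moths, small flies — 3 of 5 types.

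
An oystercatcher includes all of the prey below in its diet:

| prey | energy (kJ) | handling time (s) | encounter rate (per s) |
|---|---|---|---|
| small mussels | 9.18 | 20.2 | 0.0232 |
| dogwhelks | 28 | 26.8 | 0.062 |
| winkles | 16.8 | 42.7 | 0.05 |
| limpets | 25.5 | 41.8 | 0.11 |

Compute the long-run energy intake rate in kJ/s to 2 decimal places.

0.57 kJ/s

R = Σλ_iE_i / (1 + Σλ_ih_i)
Numerator: 0.0232×9.18 + 0.062×28 + 0.05×16.8 + 0.11×25.5 = 5.594
Denominator: 1 + 0.0232×20.2 + 0.062×26.8 + 0.05×42.7 + 0.11×41.8 = 9.863
R = 5.594/9.863 = 0.5672 kJ/s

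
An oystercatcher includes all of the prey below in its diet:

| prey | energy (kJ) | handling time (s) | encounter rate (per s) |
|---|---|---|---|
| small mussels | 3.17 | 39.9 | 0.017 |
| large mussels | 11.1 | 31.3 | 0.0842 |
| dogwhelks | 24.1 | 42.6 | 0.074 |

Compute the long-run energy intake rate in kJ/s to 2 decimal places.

Energy encountered per unit search time: 0.017×3.17 + 0.0842×11.1 + 0.074×24.1 = 2.772 kJ/s.
Handling time per unit search time: 0.017×39.9 + 0.0842×31.3 + 0.074×42.6 = 6.466.
Rate = 2.772/(1 + 6.466) = 0.3713 kJ/s.

0.37 kJ/s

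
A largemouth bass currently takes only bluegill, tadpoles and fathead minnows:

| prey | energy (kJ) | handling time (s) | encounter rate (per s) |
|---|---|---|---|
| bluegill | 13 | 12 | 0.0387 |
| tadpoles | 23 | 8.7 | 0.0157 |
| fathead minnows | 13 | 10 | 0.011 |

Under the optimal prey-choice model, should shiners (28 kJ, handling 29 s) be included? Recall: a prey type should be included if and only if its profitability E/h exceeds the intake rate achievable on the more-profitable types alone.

Intake rate on the current diet: R = (0.0387×13 + 0.0157×23 + 0.011×13) / (1 + 0.0387×12 + 0.0157×8.7 + 0.011×10) = 1.007/1.711 = 0.5887 kJ/s.
shiners: E/h = 28/29 = 0.9655 kJ/s.
0.9655 > 0.5887, so adding shiners raises the average — include it.

Yes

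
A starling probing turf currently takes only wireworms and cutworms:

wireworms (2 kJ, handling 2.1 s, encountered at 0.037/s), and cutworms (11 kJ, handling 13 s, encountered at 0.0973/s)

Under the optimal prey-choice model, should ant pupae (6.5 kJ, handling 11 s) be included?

Yes

On wireworms and cutworms alone, R = ΣλE/(1+Σλh) = 1.144/2.343 = 0.4885 kJ/s.
Profitability of ant pupae: 6.5/11 = 0.5909 kJ/s.
0.5909 > 0.4885, so adding ant pupae raises the average — include it.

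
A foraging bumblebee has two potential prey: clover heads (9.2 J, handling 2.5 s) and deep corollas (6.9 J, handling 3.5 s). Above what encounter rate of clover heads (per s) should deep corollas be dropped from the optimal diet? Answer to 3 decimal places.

0.462 per s

At the threshold, the rate on clover heads alone equals the profitability of deep corollas: λ·9.2/(1 + λ·2.5) = 6.9/3.5 = 1.971.
Rearranging, λ(9.2 − 1.971×2.5) = 1.971, so λ = 1.971/4.271 = 0.4615 per s.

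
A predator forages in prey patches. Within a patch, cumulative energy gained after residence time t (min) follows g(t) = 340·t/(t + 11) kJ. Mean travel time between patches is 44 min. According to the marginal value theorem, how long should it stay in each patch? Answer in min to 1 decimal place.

22.0 min

By the marginal value theorem, leave when the instantaneous gain rate g'(t) equals the habitat-wide average g(t)/(T + t).
g'(t) = 340·11/(t + 11)². Setting 340·11/(t+11)² = 340t/[(t+11)(44+t)] gives 11(44+t) = t(t+11), so t² = 11×44 = 484.
t* = √484 = 22 min.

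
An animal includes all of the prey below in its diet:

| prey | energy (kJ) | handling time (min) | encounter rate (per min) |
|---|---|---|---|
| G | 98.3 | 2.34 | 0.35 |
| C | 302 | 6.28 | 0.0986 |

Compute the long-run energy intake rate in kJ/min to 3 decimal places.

26.324 kJ/min

Energy encountered per unit search time: 0.35×98.3 + 0.0986×302 = 64.18 kJ/min.
Handling time per unit search time: 0.35×2.34 + 0.0986×6.28 = 1.438.
Rate = 64.18/(1 + 1.438) = 26.32 kJ/min.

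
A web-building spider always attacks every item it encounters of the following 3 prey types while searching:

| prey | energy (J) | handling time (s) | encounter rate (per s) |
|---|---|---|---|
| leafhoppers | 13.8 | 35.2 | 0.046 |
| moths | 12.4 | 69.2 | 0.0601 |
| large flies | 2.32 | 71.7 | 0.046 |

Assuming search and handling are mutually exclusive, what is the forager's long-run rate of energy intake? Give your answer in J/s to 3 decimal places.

0.148 J/s

R = (0.046×13.8 + 0.0601×12.4 + 0.046×2.32) / (1 + 0.046×35.2 + 0.0601×69.2 + 0.046×71.7) = 1.487/10.08 = 0.1475 J/s.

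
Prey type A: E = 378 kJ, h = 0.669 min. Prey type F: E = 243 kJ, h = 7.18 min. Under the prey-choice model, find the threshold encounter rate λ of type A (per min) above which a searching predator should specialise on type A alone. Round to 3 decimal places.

0.095 per min

At the threshold, the rate on type A alone equals the profitability of type F: λ·378/(1 + λ·0.669) = 243/7.18 = 33.84.
Rearranging, λ(378 − 33.84×0.669) = 33.84, so λ = 33.84/355.4 = 0.09524 per min.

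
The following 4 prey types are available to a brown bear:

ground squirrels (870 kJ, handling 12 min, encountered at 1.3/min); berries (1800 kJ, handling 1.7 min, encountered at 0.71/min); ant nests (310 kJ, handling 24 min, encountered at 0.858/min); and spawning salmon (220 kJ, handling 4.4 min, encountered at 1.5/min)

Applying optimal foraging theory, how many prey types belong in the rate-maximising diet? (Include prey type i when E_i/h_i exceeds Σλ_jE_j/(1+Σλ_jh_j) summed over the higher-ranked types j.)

E/h in descending order: berries 1.06e+03, ground squirrels 72.5, spawning salmon 50, ant nests 12.9 kJ/min. The optimal diet is the largest prefix of this list for which every included type satisfies E_i/h_i > R on the types above it.
Rate on top 1: 579.1. ground squirrels: 72.5 < 579.1 → exclude; stop.
Optimal diet: berries — 1 of 4 types.

1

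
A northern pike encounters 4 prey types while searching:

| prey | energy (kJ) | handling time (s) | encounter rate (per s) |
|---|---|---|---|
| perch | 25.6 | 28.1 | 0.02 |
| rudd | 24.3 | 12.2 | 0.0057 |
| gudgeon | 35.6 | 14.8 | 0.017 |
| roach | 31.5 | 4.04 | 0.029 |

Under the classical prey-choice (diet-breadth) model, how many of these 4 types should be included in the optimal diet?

3

Profitabilities (E/h, kJ/s): roach 7.8, gudgeon 2.41, rudd 1.99, perch 0.911. Add prey in this order while the next type's profitability exceeds the intake rate on those already taken.
Rate on top 1: 0.8177. gudgeon: 2.41 > 0.8177 → include.
Rate on top 2: 1.11. rudd: 1.99 > 1.11 → include.
Rate on top 3: 1.152. perch: 0.911 < 1.152 → exclude; stop.
Optimal diet: roach, gudgeon, rudd — 3 of 4 types.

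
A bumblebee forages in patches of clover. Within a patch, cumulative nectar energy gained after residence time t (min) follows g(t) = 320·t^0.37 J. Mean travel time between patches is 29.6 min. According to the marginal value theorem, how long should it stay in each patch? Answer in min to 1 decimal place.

By the marginal value theorem, leave when the instantaneous gain rate g'(t) equals the habitat-wide average g(t)/(T + t).
g'(t) = 0.37·320·t^-0.63. Setting 0.37·320·t^-0.63 = 320·t^0.37/(29.6+t) gives 0.37(29.6+t) = t, so 0.63·t = 0.37×29.6.
t* = 0.37×29.6/0.63 = 17.38 min.

17.4 min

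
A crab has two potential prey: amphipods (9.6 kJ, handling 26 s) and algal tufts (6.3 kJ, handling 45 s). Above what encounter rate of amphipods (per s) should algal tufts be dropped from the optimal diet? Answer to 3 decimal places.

0.023 per s

At the threshold, the rate on amphipods alone equals the profitability of algal tufts: λ·9.6/(1 + λ·26) = 6.3/45 = 0.14.
Rearranging, λ(9.6 − 0.14×26) = 0.14, so λ = 0.14/5.96 = 0.02349 per s.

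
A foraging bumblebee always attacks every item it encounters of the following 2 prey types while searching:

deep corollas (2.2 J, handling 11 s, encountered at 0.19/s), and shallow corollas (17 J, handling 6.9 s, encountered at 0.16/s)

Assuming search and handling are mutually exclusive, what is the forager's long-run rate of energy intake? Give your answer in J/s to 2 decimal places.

0.75 J/s

Energy encountered per unit search time: 0.19×2.2 + 0.16×17 = 3.138 J/s.
Handling time per unit search time: 0.19×11 + 0.16×6.9 = 3.194.
Rate = 3.138/(1 + 3.194) = 0.7482 J/s.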